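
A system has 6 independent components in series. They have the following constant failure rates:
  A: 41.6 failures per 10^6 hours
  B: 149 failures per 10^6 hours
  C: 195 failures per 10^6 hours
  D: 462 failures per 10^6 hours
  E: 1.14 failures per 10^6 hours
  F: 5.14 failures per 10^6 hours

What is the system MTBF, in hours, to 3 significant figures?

1170

Series of exponential components: λ_sys = Σ λ_i
λ_sys = 0.0000416 + 0.000149 + 0.000195 + 0.000462 + 0.00000114 + 0.00000514 = 8.5388e-04 /h
MTBF = 1 / λ_sys = 1170 h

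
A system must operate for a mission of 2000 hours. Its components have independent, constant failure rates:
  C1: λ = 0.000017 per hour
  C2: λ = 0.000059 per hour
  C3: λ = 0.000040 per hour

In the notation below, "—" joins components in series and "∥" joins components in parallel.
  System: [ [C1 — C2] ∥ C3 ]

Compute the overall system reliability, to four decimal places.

0.9892

R(C1) = exp(−0.000017 × 2000) = 0.966572
R(C2) = exp(−0.000059 × 2000) = 0.888696
R(C3) = exp(−0.000040 × 2000) = 0.923116
Series (C1 and C2): 0.966572 × 0.888696 = 0.858989
Parallel ([0.858989] and C3): 1 − (1 − 0.858989)(1 − 0.923116) = 0.9892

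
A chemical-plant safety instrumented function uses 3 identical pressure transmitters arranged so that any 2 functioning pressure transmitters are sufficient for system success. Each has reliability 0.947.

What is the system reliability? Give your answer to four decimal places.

R = Σ_{i=2}^{3} C(3,i) p^i (1−p)^{3−i} with p = 0.947
C(3,2)·0.947^2·0.053^1 = 0.142593
C(3,3)·0.947^3·0.053^0 = 0.849278
Sum = 0.9919

0.9919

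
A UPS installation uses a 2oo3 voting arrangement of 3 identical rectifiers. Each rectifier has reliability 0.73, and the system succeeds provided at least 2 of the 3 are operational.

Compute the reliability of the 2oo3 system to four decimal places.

R = Σ_{i=2}^{3} C(3,i) p^i (1−p)^{3−i} with p = 0.73
C(3,2)·0.73^2·0.27^1 = 0.431649
C(3,3)·0.73^3·0.27^0 = 0.389017
Sum = 0.8207

0.8207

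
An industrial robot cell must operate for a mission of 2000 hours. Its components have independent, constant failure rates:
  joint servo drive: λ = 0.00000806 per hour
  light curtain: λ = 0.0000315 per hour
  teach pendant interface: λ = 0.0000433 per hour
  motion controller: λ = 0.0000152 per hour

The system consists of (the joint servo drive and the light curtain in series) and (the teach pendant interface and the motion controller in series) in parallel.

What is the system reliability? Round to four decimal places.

R(joint servo drive) = exp(−0.00000806 × 2000) = 0.984009
R(light curtain) = exp(−0.0000315 × 2000) = 0.938943
R(teach pendant interface) = exp(−0.0000433 × 2000) = 0.917044
R(motion controller) = exp(−0.0000152 × 2000) = 0.970057
Series (joint servo drive and light curtain): 0.984009 × 0.938943 = 0.923928
Series (teach pendant interface and motion controller): 0.917044 × 0.970057 = 0.889585
Parallel ([0.923928] and [0.889585]): 1 − (1 − 0.923928)(1 − 0.889585) = 0.9916

0.9916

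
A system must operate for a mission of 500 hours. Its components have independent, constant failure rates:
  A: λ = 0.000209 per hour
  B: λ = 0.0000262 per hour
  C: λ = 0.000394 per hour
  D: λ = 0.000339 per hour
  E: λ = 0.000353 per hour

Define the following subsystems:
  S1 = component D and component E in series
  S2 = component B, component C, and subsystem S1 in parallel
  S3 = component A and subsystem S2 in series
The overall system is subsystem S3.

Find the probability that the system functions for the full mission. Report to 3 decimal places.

0.900

R(A) = exp(−0.000209 × 500) = 0.90077
R(B) = exp(−0.0000262 × 500) = 0.98699
R(C) = exp(−0.000394 × 500) = 0.82119
R(D) = exp(−0.000339 × 500) = 0.84409
R(E) = exp(−0.000353 × 500) = 0.83820
Series (D and E): 0.84409 × 0.83820 = 0.70752
Parallel (B, C, and [0.70752]): 1 − (1 − 0.98699)(1 − 0.82119)(1 − 0.70752) = 0.99932
Series (A and [0.99932]): 0.90077 × 0.99932 = 0.900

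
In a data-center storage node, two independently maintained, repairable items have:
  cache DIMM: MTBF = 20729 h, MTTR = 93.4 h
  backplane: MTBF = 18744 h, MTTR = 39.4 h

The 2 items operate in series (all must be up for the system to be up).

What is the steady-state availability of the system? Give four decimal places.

0.9934

A(cache DIMM) = MTBF/(MTBF+MTTR) = 20729/(20729+93.4) = 0.995514
A(backplane) = MTBF/(MTBF+MTTR) = 18744/(18744+39.4) = 0.997902
Series availability: 0.995514 × 0.997902 = 0.9934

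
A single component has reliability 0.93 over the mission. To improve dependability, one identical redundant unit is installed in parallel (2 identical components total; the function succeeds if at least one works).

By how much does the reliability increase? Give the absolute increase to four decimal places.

R_before = 0.93
R_after = 1 − (1 − 0.93)^2 = 0.9951
ΔR = 0.9951 − 0.93 = 0.0651

0.0651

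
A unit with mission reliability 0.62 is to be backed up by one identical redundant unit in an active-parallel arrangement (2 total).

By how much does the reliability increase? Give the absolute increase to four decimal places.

R_before = 0.62
R_after = 1 − (1 − 0.62)^2 = 0.8556
ΔR = 0.8556 − 0.62 = 0.2356

0.2356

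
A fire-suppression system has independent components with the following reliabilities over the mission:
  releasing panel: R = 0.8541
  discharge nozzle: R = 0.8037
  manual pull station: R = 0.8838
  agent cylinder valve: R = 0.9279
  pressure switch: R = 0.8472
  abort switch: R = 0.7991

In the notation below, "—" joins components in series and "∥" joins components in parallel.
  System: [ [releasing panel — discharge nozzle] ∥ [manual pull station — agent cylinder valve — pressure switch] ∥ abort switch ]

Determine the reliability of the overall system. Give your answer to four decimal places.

0.9808

Series (releasing panel and discharge nozzle): 0.854100 × 0.803700 = 0.686440
Series (manual pull station, agent cylinder valve, and pressure switch): 0.883800 × 0.927900 × 0.847200 = 0.694770
Parallel ([0.686440], [0.694770], and abort switch): 1 − (1 − 0.686440)(1 − 0.694770)(1 − 0.799100) = 0.9808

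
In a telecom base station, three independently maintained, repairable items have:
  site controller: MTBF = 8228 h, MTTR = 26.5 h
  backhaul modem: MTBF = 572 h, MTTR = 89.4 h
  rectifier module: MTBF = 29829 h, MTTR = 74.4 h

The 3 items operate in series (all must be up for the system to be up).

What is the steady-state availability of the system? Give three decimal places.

A(site controller) = MTBF/(MTBF+MTTR) = 8228/(8228+26.5) = 0.996790
A(backhaul modem) = MTBF/(MTBF+MTTR) = 572/(572+89.4) = 0.864832
A(rectifier module) = MTBF/(MTBF+MTTR) = 29829/(29829+74.4) = 0.997512
Series availability: 0.996790 × 0.864832 × 0.997512 = 0.860

0.860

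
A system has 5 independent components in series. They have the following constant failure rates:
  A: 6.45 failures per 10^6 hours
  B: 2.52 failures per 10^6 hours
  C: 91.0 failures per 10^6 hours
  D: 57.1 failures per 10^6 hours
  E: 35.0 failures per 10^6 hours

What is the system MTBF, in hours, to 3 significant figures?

5210

Series of exponential components: λ_sys = Σ λ_i
λ_sys = 0.00000645 + 0.00000252 + 0.0000910 + 0.0000571 + 0.0000350 = 1.9207e-04 /h
MTBF = 1 / λ_sys = 5210 h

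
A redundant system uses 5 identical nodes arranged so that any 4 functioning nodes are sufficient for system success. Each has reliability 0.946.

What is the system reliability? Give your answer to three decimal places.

R = Σ_{i=4}^{5} C(5,i) p^i (1−p)^{5−i} with p = 0.946
C(5,4)·0.946^4·0.054^1 = 0.21624
C(5,5)·0.946^5·0.054^0 = 0.75763
Sum = 0.974

0.974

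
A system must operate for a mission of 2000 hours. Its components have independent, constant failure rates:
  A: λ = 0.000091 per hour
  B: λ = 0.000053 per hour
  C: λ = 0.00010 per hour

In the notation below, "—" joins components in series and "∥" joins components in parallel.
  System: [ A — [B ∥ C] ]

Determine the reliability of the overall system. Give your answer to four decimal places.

0.8184

R(A) = exp(−0.000091 × 2000) = 0.833601
R(B) = exp(−0.000053 × 2000) = 0.899425
R(C) = exp(−0.00010 × 2000) = 0.818731
Parallel (B and C): 1 − (1 − 0.899425)(1 − 0.818731) = 0.981769
Series (A and [0.981769]): 0.833601 × 0.981769 = 0.8184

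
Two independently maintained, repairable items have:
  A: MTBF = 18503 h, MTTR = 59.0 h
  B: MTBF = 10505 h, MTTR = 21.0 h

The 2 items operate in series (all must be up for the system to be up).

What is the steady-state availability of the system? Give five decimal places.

0.99483

A(A) = MTBF/(MTBF+MTTR) = 18503/(18503+59.0) = 0.996821
A(B) = MTBF/(MTBF+MTTR) = 10505/(10505+21.0) = 0.998005
Series availability: 0.996821 × 0.998005 = 0.99483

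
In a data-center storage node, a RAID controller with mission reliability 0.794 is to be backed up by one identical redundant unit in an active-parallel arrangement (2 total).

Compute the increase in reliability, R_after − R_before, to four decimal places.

R_before = 0.794
R_after = 1 − (1 − 0.794)^2 = 0.9576
ΔR = 0.9576 − 0.794 = 0.1636

0.1636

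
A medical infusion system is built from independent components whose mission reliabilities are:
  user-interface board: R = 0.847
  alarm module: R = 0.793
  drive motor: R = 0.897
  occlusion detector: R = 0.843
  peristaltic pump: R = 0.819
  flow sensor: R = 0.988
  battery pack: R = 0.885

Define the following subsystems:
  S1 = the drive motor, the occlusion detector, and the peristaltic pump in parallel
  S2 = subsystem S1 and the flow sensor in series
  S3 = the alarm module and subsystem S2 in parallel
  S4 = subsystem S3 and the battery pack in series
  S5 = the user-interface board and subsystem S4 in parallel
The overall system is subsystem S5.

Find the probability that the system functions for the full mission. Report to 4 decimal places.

0.9820

Parallel (drive motor, occlusion detector, and peristaltic pump): 1 − (1 − 0.897000)(1 − 0.843000)(1 − 0.819000) = 0.997073
Series ([0.997073] and flow sensor): 0.997073 × 0.988000 = 0.985108
Parallel (alarm module and [0.985108]): 1 − (1 − 0.793000)(1 − 0.985108) = 0.996917
Series ([0.996917] and battery pack): 0.996917 × 0.885000 = 0.882272
Parallel (user-interface board and [0.882272]): 1 − (1 − 0.847000)(1 − 0.882272) = 0.9820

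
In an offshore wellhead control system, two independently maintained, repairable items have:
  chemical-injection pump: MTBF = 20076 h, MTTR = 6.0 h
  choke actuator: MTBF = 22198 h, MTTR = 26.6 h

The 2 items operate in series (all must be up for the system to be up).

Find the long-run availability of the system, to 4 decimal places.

A(chemical-injection pump) = MTBF/(MTBF+MTTR) = 20076/(20076+6.0) = 0.999701
A(choke actuator) = MTBF/(MTBF+MTTR) = 22198/(22198+26.6) = 0.998803
Series availability: 0.999701 × 0.998803 = 0.9985

0.9985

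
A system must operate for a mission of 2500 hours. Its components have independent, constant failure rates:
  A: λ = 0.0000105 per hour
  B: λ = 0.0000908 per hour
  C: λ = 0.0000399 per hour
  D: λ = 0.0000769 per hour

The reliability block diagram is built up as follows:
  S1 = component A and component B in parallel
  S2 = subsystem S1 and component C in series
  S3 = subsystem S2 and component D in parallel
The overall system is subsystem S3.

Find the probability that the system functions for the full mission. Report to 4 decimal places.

R(A) = exp(−0.0000105 × 2500) = 0.974092
R(B) = exp(−0.0000908 × 2500) = 0.796921
R(C) = exp(−0.0000399 × 2500) = 0.905064
R(D) = exp(−0.0000769 × 2500) = 0.825101
Parallel (A and B): 1 − (1 − 0.974092)(1 − 0.796921) = 0.994739
Series ([0.994739] and C): 0.994739 × 0.905064 = 0.900302
Parallel ([0.900302] and D): 1 − (1 − 0.900302)(1 − 0.825101) = 0.9826

0.9826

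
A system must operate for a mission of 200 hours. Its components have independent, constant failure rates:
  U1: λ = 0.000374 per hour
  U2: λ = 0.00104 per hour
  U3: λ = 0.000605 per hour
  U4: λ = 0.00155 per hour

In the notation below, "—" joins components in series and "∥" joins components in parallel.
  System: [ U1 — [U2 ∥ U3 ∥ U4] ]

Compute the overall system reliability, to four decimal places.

R(U1) = exp(−0.000374 × 200) = 0.927929
R(U2) = exp(−0.00104 × 200) = 0.812207
R(U3) = exp(−0.000605 × 200) = 0.886034
R(U4) = exp(−0.00155 × 200) = 0.733447
Parallel (U2, U3, and U4): 1 − (1 − 0.812207)(1 − 0.886034)(1 − 0.733447) = 0.994295
Series (U1 and [0.994295]): 0.927929 × 0.994295 = 0.9226

0.9226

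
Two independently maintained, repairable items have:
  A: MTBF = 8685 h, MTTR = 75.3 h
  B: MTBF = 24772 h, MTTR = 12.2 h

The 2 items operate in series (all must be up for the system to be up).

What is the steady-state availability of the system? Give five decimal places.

A(A) = MTBF/(MTBF+MTTR) = 8685/(8685+75.3) = 0.991404
A(B) = MTBF/(MTBF+MTTR) = 24772/(24772+12.2) = 0.999508
Series availability: 0.991404 × 0.999508 = 0.99092

0.99092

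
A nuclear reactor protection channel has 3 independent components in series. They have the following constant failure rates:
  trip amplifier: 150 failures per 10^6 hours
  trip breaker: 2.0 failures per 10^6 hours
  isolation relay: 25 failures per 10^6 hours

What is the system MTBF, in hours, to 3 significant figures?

5650

Series of exponential components: λ_sys = Σ λ_i
λ_sys = 0.00015 + 0.0000020 + 0.000025 = 1.7700e-04 /h
MTBF = 1 / λ_sys = 5650 h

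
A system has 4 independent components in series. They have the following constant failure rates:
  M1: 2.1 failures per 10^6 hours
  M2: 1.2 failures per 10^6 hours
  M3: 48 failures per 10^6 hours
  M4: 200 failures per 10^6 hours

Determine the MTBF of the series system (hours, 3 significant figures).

3980

Series of exponential components: λ_sys = Σ λ_i
λ_sys = 0.0000021 + 0.0000012 + 0.000048 + 0.00020 = 2.5130e-04 /h
MTBF = 1 / λ_sys = 3980 h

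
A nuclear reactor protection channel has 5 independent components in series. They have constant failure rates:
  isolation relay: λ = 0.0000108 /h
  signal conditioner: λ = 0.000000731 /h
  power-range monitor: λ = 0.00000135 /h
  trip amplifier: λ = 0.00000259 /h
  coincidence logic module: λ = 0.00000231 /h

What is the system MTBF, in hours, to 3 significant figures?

56200

Series of exponential components: λ_sys = Σ λ_i
λ_sys = 0.0000108 + 0.000000731 + 0.00000135 + 0.00000259 + 0.00000231 = 1.7781e-05 /h
MTBF = 1 / λ_sys = 56200 h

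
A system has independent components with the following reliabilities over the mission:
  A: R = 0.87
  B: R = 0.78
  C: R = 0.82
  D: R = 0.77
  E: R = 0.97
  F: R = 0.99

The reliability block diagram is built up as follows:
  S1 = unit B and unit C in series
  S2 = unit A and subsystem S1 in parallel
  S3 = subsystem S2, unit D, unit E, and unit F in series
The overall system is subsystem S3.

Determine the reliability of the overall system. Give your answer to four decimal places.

0.7048

Series (B and C): 0.780000 × 0.820000 = 0.639600
Parallel (A and [0.639600]): 1 − (1 − 0.870000)(1 − 0.639600) = 0.953148
Series ([0.953148], D, E, and F): 0.953148 × 0.770000 × 0.970000 × 0.990000 = 0.7048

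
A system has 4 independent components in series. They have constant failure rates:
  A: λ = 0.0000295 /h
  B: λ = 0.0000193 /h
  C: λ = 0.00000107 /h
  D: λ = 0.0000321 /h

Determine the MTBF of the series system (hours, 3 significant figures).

12200

Series of exponential components: λ_sys = Σ λ_i
λ_sys = 0.0000295 + 0.0000193 + 0.00000107 + 0.0000321 = 8.1970e-05 /h
MTBF = 1 / λ_sys = 12200 h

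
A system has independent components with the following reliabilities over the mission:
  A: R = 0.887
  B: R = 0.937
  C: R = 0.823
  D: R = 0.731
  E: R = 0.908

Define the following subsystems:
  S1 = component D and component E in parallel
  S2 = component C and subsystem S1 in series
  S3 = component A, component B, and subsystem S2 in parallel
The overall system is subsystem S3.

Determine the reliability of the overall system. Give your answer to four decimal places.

Parallel (D and E): 1 − (1 − 0.731000)(1 − 0.908000) = 0.975252
Series (C and [0.975252]): 0.823000 × 0.975252 = 0.802632
Parallel (A, B, and [0.802632]): 1 − (1 − 0.887000)(1 − 0.937000)(1 − 0.802632) = 0.9986

0.9986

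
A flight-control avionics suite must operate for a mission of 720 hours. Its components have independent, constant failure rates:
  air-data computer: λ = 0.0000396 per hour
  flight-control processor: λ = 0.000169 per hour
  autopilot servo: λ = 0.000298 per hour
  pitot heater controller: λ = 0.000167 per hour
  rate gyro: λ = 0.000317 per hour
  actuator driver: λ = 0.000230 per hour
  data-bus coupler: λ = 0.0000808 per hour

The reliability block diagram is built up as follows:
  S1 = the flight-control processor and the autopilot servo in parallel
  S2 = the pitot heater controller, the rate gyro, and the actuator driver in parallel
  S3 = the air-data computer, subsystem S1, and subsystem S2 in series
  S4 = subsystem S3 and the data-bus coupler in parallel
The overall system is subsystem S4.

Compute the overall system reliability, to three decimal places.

0.997

R(air-data computer) = exp(−0.0000396 × 720) = 0.97189
R(flight-control processor) = exp(−0.000169 × 720) = 0.88543
R(autopilot servo) = exp(−0.000298 × 720) = 0.80690
R(pitot heater controller) = exp(−0.000167 × 720) = 0.88671
R(rate gyro) = exp(−0.000317 × 720) = 0.79593
R(actuator driver) = exp(−0.000230 × 720) = 0.84739
R(data-bus coupler) = exp(−0.0000808 × 720) = 0.94348
Parallel (flight-control processor and autopilot servo): 1 − (1 − 0.88543)(1 − 0.80690) = 0.97788
Parallel (pitot heater controller, rate gyro, and actuator driver): 1 − (1 − 0.88671)(1 − 0.79593)(1 − 0.84739) = 0.99647
Series (air-data computer, [0.97788], and [0.99647]): 0.97189 × 0.97788 × 0.99647 = 0.94704
Parallel ([0.94704] and data-bus coupler): 1 − (1 − 0.94704)(1 − 0.94348) = 0.997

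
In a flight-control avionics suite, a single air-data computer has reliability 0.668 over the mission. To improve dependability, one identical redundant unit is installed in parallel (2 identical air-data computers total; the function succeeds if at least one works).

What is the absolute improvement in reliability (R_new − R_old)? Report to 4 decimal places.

0.2218

R_before = 0.668
R_after = 1 − (1 − 0.668)^2 = 0.8898
ΔR = 0.8898 − 0.668 = 0.2218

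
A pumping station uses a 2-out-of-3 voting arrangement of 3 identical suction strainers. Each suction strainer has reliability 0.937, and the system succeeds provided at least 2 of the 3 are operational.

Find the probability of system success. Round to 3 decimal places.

R = Σ_{i=2}^{3} C(3,i) p^i (1−p)^{3−i} with p = 0.937
C(3,2)·0.937^2·0.063^1 = 0.16594
C(3,3)·0.937^3·0.063^0 = 0.82266
Sum = 0.989

0.989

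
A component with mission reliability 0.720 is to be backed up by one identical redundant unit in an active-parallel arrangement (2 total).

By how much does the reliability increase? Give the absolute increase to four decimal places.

R_before = 0.720
R_after = 1 − (1 − 0.720)^2 = 0.9216
ΔR = 0.9216 − 0.720 = 0.2016

0.2016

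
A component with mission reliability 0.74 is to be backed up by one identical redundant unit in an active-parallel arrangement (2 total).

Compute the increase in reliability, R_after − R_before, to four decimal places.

R_before = 0.74
R_after = 1 − (1 − 0.74)^2 = 0.9324
ΔR = 0.9324 − 0.74 = 0.1924

0.1924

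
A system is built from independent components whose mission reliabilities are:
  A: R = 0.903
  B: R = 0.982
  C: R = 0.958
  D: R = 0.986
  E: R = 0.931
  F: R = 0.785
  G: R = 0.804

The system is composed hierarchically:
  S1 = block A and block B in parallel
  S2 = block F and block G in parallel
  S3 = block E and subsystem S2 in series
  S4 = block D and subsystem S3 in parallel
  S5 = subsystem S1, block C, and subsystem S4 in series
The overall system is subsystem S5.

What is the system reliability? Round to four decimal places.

0.9549

Parallel (A and B): 1 − (1 − 0.903000)(1 − 0.982000) = 0.998254
Parallel (F and G): 1 − (1 − 0.785000)(1 − 0.804000) = 0.957860
Series (E and [0.957860]): 0.931000 × 0.957860 = 0.891768
Parallel (D and [0.891768]): 1 − (1 − 0.986000)(1 − 0.891768) = 0.998485
Series ([0.998254], C, and [0.998485]): 0.998254 × 0.958000 × 0.998485 = 0.9549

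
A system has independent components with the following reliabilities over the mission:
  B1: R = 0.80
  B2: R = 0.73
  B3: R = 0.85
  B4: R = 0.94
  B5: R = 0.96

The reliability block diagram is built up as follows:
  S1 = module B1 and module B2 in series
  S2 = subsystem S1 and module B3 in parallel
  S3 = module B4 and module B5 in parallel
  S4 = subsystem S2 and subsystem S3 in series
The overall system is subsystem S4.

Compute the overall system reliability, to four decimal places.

0.9353

Series (B1 and B2): 0.800000 × 0.730000 = 0.584000
Parallel ([0.584000] and B3): 1 − (1 − 0.584000)(1 − 0.850000) = 0.937600
Parallel (B4 and B5): 1 − (1 − 0.940000)(1 − 0.960000) = 0.997600
Series ([0.937600] and [0.997600]): 0.937600 × 0.997600 = 0.9353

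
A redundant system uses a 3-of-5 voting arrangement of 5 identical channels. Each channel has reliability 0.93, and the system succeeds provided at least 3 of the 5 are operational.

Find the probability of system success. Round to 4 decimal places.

R = Σ_{i=3}^{5} C(5,i) p^i (1−p)^{5−i} with p = 0.93
C(5,3)·0.93^3·0.07^2 = 0.039413
C(5,4)·0.93^4·0.07^1 = 0.261818
C(5,5)·0.93^5·0.07^0 = 0.695688
Sum = 0.9969

0.9969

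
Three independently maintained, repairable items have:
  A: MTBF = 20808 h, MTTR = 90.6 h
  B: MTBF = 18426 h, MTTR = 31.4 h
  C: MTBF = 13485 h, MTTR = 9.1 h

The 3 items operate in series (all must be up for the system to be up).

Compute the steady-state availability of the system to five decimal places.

A(A) = MTBF/(MTBF+MTTR) = 20808/(20808+90.6) = 0.995665
A(B) = MTBF/(MTBF+MTTR) = 18426/(18426+31.4) = 0.998299
A(C) = MTBF/(MTBF+MTTR) = 13485/(13485+9.1) = 0.999326
Series availability: 0.995665 × 0.998299 × 0.999326 = 0.99330

0.99330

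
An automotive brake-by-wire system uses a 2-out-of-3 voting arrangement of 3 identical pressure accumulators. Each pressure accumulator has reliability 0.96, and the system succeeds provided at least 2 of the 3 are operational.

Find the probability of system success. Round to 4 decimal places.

R = Σ_{i=2}^{3} C(3,i) p^i (1−p)^{3−i} with p = 0.96
C(3,2)·0.96^2·0.04^1 = 0.110592
C(3,3)·0.96^3·0.04^0 = 0.884736
Sum = 0.9953

0.9953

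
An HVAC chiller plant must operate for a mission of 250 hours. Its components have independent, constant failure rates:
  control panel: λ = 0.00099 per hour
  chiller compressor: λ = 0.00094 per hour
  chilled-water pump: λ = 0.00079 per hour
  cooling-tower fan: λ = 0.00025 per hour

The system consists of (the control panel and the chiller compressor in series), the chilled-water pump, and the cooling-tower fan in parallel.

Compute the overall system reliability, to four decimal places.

R(control panel) = exp(−0.00099 × 250) = 0.780750
R(chiller compressor) = exp(−0.00094 × 250) = 0.790571
R(chilled-water pump) = exp(−0.00079 × 250) = 0.820780
R(cooling-tower fan) = exp(−0.00025 × 250) = 0.939413
Series (control panel and chiller compressor): 0.780750 × 0.790571 = 0.617238
Parallel ([0.617238], chilled-water pump, and cooling-tower fan): 1 − (1 − 0.617238)(1 − 0.820780)(1 − 0.939413) = 0.9958

0.9958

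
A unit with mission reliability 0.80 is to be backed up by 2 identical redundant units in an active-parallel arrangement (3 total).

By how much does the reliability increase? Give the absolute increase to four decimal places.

R_before = 0.80
R_after = 1 − (1 − 0.80)^3 = 0.9920
ΔR = 0.9920 − 0.80 = 0.1920

0.1920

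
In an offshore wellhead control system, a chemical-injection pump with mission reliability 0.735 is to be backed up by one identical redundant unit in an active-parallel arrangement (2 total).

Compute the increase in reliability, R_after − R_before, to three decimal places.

R_before = 0.735
R_after = 1 − (1 − 0.735)^2 = 0.930
ΔR = 0.930 − 0.735 = 0.195

0.195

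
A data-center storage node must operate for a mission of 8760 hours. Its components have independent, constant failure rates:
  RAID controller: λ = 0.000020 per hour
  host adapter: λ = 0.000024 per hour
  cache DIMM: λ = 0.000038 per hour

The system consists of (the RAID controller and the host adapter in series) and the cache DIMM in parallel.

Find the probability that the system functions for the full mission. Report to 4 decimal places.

R(RAID controller) = exp(−0.000020 × 8760) = 0.839289
R(host adapter) = exp(−0.000024 × 8760) = 0.810390
R(cache DIMM) = exp(−0.000038 × 8760) = 0.716856
Series (RAID controller and host adapter): 0.839289 × 0.810390 = 0.680151
Parallel ([0.680151] and cache DIMM): 1 − (1 − 0.680151)(1 − 0.716856) = 0.9094

0.9094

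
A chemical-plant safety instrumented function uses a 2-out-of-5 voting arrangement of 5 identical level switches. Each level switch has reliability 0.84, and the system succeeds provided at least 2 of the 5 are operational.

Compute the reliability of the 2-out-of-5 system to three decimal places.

0.997

R = Σ_{i=2}^{5} C(5,i) p^i (1−p)^{5−i} with p = 0.84
C(5,2)·0.84^2·0.16^3 = 0.02890
C(5,3)·0.84^3·0.16^2 = 0.15173
C(5,4)·0.84^4·0.16^1 = 0.39830
C(5,5)·0.84^5·0.16^0 = 0.41821
Sum = 0.997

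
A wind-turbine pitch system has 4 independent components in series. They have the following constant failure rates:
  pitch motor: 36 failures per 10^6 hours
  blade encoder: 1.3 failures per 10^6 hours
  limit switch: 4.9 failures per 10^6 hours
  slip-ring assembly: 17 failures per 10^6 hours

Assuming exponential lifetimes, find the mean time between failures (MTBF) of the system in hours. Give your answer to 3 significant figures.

Series of exponential components: λ_sys = Σ λ_i
λ_sys = 0.000036 + 0.0000013 + 0.0000049 + 0.000017 = 5.9200e-05 /h
MTBF = 1 / λ_sys = 16900 h

16900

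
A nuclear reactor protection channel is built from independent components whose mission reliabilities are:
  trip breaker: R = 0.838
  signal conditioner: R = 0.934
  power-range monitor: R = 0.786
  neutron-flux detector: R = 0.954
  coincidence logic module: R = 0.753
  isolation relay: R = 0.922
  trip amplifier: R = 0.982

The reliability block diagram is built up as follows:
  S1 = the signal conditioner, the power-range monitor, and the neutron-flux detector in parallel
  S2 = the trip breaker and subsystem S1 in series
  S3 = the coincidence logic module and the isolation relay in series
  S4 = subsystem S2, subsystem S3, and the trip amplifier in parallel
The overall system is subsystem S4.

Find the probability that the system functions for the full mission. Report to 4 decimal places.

Parallel (signal conditioner, power-range monitor, and neutron-flux detector): 1 − (1 − 0.934000)(1 − 0.786000)(1 − 0.954000) = 0.999350
Series (trip breaker and [0.999350]): 0.838000 × 0.999350 = 0.837455
Series (coincidence logic module and isolation relay): 0.753000 × 0.922000 = 0.694266
Parallel ([0.837455], [0.694266], and trip amplifier): 1 − (1 − 0.837455)(1 − 0.694266)(1 − 0.982000) = 0.9991

0.9991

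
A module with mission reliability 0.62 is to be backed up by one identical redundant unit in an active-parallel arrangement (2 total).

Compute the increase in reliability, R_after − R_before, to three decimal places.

R_before = 0.62
R_after = 1 − (1 − 0.62)^2 = 0.856
ΔR = 0.856 − 0.62 = 0.236

0.236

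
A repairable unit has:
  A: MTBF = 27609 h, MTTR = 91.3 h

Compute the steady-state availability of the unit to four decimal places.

0.9967

A(A) = MTBF/(MTBF+MTTR) = 27609/(27609+91.3) = 0.9967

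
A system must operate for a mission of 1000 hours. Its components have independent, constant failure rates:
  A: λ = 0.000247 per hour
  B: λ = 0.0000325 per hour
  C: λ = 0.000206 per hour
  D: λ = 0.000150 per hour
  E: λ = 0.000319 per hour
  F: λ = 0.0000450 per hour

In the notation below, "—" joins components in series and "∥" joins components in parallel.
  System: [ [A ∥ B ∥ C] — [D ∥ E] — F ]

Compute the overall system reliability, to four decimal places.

R(A) = exp(−0.000247 × 1000) = 0.781141
R(B) = exp(−0.0000325 × 1000) = 0.968022
R(C) = exp(−0.000206 × 1000) = 0.813833
R(D) = exp(−0.000150 × 1000) = 0.860708
R(E) = exp(−0.000319 × 1000) = 0.726876
R(F) = exp(−0.0000450 × 1000) = 0.955997
Parallel (A, B, and C): 1 − (1 − 0.781141)(1 − 0.968022)(1 − 0.813833) = 0.998697
Parallel (D and E): 1 − (1 − 0.860708)(1 − 0.726876) = 0.961956
Series ([0.998697], [0.961956], and F): 0.998697 × 0.961956 × 0.955997 = 0.9184

0.9184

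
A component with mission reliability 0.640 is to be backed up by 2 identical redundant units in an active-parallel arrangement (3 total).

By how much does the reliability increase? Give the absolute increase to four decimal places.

R_before = 0.640
R_after = 1 − (1 − 0.640)^3 = 0.9533
ΔR = 0.9533 − 0.640 = 0.3133

0.3133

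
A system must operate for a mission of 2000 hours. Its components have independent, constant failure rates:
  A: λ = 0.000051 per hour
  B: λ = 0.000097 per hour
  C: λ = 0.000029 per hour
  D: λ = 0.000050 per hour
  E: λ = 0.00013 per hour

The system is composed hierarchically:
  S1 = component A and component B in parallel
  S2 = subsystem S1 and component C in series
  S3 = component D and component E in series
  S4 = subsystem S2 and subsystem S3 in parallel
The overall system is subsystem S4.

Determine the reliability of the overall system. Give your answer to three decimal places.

R(A) = exp(−0.000051 × 2000) = 0.90303
R(B) = exp(−0.000097 × 2000) = 0.82366
R(C) = exp(−0.000029 × 2000) = 0.94365
R(D) = exp(−0.000050 × 2000) = 0.90484
R(E) = exp(−0.00013 × 2000) = 0.77105
Parallel (A and B): 1 − (1 − 0.90303)(1 − 0.82366) = 0.98290
Series ([0.98290] and C): 0.98290 × 0.94365 = 0.92751
Series (D and E): 0.90484 × 0.77105 = 0.69768
Parallel ([0.92751] and [0.69768]): 1 − (1 − 0.92751)(1 − 0.69768) = 0.978

0.978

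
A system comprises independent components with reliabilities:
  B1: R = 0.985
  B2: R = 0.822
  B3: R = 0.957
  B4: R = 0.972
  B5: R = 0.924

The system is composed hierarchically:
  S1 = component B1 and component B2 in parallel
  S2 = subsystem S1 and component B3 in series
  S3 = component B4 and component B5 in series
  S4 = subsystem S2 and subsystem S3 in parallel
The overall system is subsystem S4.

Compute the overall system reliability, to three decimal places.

0.995

Parallel (B1 and B2): 1 − (1 − 0.98500)(1 − 0.82200) = 0.99733
Series ([0.99733] and B3): 0.99733 × 0.95700 = 0.95444
Series (B4 and B5): 0.97200 × 0.92400 = 0.89813
Parallel ([0.95444] and [0.89813]): 1 − (1 − 0.95444)(1 − 0.89813) = 0.995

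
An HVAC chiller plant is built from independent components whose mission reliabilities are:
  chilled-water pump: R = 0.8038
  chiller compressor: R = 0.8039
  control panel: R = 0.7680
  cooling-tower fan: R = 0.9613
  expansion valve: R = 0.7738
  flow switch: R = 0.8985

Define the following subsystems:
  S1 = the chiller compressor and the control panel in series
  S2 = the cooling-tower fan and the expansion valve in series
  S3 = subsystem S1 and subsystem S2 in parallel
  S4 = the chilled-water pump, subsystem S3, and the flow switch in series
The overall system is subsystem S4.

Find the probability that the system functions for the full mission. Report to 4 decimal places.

0.6514

Series (chiller compressor and control panel): 0.803900 × 0.768000 = 0.617395
Series (cooling-tower fan and expansion valve): 0.961300 × 0.773800 = 0.743854
Parallel ([0.617395] and [0.743854]): 1 − (1 − 0.617395)(1 − 0.743854) = 0.901997
Series (chilled-water pump, [0.901997], and flow switch): 0.803800 × 0.901997 × 0.898500 = 0.6514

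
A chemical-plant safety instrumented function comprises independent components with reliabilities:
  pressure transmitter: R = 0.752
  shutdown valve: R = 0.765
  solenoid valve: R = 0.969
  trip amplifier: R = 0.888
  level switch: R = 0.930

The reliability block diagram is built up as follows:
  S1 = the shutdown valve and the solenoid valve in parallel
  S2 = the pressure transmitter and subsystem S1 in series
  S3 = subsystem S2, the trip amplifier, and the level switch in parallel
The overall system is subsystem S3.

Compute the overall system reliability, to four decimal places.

0.9980

Parallel (shutdown valve and solenoid valve): 1 − (1 − 0.765000)(1 − 0.969000) = 0.992715
Series (pressure transmitter and [0.992715]): 0.752000 × 0.992715 = 0.746522
Parallel ([0.746522], trip amplifier, and level switch): 1 − (1 − 0.746522)(1 − 0.888000)(1 − 0.930000) = 0.9980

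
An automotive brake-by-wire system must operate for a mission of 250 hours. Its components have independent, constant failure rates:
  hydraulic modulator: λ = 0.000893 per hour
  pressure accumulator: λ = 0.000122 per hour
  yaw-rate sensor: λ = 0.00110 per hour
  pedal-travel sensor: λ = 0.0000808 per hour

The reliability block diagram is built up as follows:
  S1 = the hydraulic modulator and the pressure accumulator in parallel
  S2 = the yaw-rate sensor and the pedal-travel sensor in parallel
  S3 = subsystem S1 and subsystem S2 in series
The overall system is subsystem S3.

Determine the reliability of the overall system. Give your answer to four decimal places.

R(hydraulic modulator) = exp(−0.000893 × 250) = 0.799915
R(pressure accumulator) = exp(−0.000122 × 250) = 0.969960
R(yaw-rate sensor) = exp(−0.00110 × 250) = 0.759572
R(pedal-travel sensor) = exp(−0.0000808 × 250) = 0.980003
Parallel (hydraulic modulator and pressure accumulator): 1 − (1 − 0.799915)(1 − 0.969960) = 0.993989
Parallel (yaw-rate sensor and pedal-travel sensor): 1 − (1 − 0.759572)(1 − 0.980003) = 0.995192
Series ([0.993989] and [0.995192]): 0.993989 × 0.995192 = 0.9892

0.9892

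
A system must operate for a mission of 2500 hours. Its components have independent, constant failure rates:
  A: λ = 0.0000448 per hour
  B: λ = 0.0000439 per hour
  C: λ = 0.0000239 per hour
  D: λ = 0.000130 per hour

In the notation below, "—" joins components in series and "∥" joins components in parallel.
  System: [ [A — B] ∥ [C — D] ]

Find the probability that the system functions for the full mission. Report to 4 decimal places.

0.9365

R(A) = exp(−0.0000448 × 2500) = 0.894044
R(B) = exp(−0.0000439 × 2500) = 0.896058
R(C) = exp(−0.0000239 × 2500) = 0.942000
R(D) = exp(−0.000130 × 2500) = 0.722527
Series (A and B): 0.894044 × 0.896058 = 0.801115
Series (C and D): 0.942000 × 0.722527 = 0.680620
Parallel ([0.801115] and [0.680620]): 1 − (1 − 0.801115)(1 − 0.680620) = 0.9365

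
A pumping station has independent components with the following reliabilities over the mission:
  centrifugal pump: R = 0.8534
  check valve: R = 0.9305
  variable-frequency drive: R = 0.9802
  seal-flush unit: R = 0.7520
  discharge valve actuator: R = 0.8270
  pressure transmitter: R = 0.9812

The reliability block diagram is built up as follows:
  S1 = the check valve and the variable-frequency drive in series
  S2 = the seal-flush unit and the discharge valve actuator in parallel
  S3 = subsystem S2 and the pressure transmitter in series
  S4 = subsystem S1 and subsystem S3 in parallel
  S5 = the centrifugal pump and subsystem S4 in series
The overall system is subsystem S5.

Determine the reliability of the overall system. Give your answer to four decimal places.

Series (check valve and variable-frequency drive): 0.930500 × 0.980200 = 0.912076
Parallel (seal-flush unit and discharge valve actuator): 1 − (1 − 0.752000)(1 − 0.827000) = 0.957096
Series ([0.957096] and pressure transmitter): 0.957096 × 0.981200 = 0.939103
Parallel ([0.912076] and [0.939103]): 1 − (1 − 0.912076)(1 − 0.939103) = 0.994646
Series (centrifugal pump and [0.994646]): 0.853400 × 0.994646 = 0.8488

0.8488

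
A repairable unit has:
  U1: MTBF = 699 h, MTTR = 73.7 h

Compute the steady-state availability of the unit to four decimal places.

0.9046

A(U1) = MTBF/(MTBF+MTTR) = 699/(699+73.7) = 0.9046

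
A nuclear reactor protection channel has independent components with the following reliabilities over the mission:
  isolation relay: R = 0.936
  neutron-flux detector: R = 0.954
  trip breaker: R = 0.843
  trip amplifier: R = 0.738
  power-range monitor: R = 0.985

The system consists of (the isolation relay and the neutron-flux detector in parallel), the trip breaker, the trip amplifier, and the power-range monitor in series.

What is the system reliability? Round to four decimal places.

0.6110

Parallel (isolation relay and neutron-flux detector): 1 − (1 − 0.936000)(1 − 0.954000) = 0.997056
Series ([0.997056], trip breaker, trip amplifier, and power-range monitor): 0.997056 × 0.843000 × 0.738000 × 0.985000 = 0.6110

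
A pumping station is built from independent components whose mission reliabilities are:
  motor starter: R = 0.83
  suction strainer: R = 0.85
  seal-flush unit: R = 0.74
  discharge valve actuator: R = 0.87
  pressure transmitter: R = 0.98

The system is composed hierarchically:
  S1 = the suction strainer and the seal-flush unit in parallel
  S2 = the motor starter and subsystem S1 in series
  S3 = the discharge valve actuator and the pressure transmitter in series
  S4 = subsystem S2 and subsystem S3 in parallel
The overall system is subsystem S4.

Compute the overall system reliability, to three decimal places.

Parallel (suction strainer and seal-flush unit): 1 − (1 − 0.85000)(1 − 0.74000) = 0.96100
Series (motor starter and [0.96100]): 0.83000 × 0.96100 = 0.79763
Series (discharge valve actuator and pressure transmitter): 0.87000 × 0.98000 = 0.85260
Parallel ([0.79763] and [0.85260]): 1 − (1 − 0.79763)(1 − 0.85260) = 0.970

0.970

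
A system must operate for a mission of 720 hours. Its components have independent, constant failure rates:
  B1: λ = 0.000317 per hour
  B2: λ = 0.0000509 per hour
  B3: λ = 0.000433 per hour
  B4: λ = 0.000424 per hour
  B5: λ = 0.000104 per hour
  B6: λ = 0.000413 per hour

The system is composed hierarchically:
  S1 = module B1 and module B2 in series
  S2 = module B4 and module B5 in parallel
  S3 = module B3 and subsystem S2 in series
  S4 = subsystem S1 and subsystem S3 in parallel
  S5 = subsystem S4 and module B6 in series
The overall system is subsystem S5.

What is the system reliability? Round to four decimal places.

0.6941

R(B1) = exp(−0.000317 × 720) = 0.795933
R(B2) = exp(−0.0000509 × 720) = 0.964015
R(B3) = exp(−0.000433 × 720) = 0.732157
R(B4) = exp(−0.000424 × 720) = 0.736917
R(B5) = exp(−0.000104 × 720) = 0.927855
R(B6) = exp(−0.000413 × 720) = 0.742777
Series (B1 and B2): 0.795933 × 0.964015 = 0.767291
Parallel (B4 and B5): 1 − (1 − 0.736917)(1 − 0.927855) = 0.981020
Series (B3 and [0.981020]): 0.732157 × 0.981020 = 0.718261
Parallel ([0.767291] and [0.718261]): 1 − (1 − 0.767291)(1 − 0.718261) = 0.934437
Series ([0.934437] and B6): 0.934437 × 0.742777 = 0.6941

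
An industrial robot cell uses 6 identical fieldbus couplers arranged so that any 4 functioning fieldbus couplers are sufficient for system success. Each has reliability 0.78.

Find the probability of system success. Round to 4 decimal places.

0.8750

R = Σ_{i=4}^{6} C(6,i) p^i (1−p)^{6−i} with p = 0.78
C(6,4)·0.78^4·0.22^2 = 0.268729
C(6,5)·0.78^5·0.22^1 = 0.381107
C(6,6)·0.78^6·0.22^0 = 0.225200
Sum = 0.8750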